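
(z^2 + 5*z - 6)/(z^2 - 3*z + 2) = (z + 6)/(z - 2)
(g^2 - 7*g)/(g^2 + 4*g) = (g - 7)/(g + 4)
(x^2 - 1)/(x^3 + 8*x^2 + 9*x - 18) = (x + 1)/(x^2 + 9*x + 18)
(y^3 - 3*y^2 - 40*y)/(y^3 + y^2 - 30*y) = (y^2 - 3*y - 40)/(y^2 + y - 30)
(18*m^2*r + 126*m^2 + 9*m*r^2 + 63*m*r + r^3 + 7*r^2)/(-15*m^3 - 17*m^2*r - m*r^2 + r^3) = (6*m*r + 42*m + r^2 + 7*r)/(-5*m^2 - 4*m*r + r^2)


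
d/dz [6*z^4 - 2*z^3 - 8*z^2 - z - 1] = 24*z^3 - 6*z^2 - 16*z - 1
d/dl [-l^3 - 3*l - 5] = -3*l^2 - 3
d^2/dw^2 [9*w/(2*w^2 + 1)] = 36*w*(2*w^2 - 3)/(2*w^2 + 1)^3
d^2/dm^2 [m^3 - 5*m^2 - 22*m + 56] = 6*m - 10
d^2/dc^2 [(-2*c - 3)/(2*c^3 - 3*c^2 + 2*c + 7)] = 2*(-24*c^5 - 36*c^4 + 134*c^3 + 51*c^2 + 54*c - 47)/(8*c^9 - 36*c^8 + 78*c^7 - 15*c^6 - 174*c^5 + 321*c^4 + 50*c^3 - 357*c^2 + 294*c + 343)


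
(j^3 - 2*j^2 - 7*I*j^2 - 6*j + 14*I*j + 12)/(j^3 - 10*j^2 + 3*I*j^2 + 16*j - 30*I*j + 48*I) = (j^2 - 7*I*j - 6)/(j^2 + j*(-8 + 3*I) - 24*I)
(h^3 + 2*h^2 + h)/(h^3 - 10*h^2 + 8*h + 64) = h*(h^2 + 2*h + 1)/(h^3 - 10*h^2 + 8*h + 64)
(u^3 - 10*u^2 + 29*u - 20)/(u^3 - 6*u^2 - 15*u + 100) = (u^2 - 5*u + 4)/(u^2 - u - 20)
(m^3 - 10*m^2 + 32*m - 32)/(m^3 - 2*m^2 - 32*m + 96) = (m - 2)/(m + 6)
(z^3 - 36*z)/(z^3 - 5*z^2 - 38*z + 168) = z*(z - 6)/(z^2 - 11*z + 28)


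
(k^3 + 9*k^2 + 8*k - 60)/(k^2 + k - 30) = (k^2 + 3*k - 10)/(k - 5)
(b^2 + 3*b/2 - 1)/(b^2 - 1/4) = 2*(b + 2)/(2*b + 1)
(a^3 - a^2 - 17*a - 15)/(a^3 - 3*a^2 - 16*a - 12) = (a^2 - 2*a - 15)/(a^2 - 4*a - 12)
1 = 1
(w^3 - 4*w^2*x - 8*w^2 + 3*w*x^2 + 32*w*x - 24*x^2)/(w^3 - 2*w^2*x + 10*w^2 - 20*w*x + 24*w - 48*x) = (w^3 - 4*w^2*x - 8*w^2 + 3*w*x^2 + 32*w*x - 24*x^2)/(w^3 - 2*w^2*x + 10*w^2 - 20*w*x + 24*w - 48*x)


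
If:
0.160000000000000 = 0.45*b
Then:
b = 0.36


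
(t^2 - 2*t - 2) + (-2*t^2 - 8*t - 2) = -t^2 - 10*t - 4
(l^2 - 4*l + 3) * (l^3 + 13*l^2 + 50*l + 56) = l^5 + 9*l^4 + l^3 - 105*l^2 - 74*l + 168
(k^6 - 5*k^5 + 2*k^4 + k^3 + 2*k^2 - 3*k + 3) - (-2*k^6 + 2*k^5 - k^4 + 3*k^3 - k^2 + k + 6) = 3*k^6 - 7*k^5 + 3*k^4 - 2*k^3 + 3*k^2 - 4*k - 3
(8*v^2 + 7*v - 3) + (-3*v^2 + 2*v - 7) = 5*v^2 + 9*v - 10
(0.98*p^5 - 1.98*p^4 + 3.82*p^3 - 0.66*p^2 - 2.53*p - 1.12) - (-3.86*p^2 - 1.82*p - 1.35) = 0.98*p^5 - 1.98*p^4 + 3.82*p^3 + 3.2*p^2 - 0.71*p + 0.23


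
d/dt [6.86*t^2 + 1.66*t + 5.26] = 13.72*t + 1.66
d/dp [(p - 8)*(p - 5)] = 2*p - 13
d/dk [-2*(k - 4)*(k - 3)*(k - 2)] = -6*k^2 + 36*k - 52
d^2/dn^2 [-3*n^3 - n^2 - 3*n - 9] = -18*n - 2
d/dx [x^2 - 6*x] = 2*x - 6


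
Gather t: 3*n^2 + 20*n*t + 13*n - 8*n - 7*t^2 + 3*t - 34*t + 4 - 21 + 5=3*n^2 + 5*n - 7*t^2 + t*(20*n - 31) - 12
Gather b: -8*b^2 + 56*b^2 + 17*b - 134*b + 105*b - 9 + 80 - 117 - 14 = 48*b^2 - 12*b - 60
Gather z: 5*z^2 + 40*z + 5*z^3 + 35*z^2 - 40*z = 5*z^3 + 40*z^2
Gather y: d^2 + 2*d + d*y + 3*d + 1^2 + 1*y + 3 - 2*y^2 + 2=d^2 + 5*d - 2*y^2 + y*(d + 1) + 6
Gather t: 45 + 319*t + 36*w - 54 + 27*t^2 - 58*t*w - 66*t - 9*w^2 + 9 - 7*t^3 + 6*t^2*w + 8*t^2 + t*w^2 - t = -7*t^3 + t^2*(6*w + 35) + t*(w^2 - 58*w + 252) - 9*w^2 + 36*w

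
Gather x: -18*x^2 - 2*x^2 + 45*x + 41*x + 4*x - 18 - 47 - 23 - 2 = -20*x^2 + 90*x - 90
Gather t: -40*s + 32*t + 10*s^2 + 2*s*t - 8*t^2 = 10*s^2 - 40*s - 8*t^2 + t*(2*s + 32)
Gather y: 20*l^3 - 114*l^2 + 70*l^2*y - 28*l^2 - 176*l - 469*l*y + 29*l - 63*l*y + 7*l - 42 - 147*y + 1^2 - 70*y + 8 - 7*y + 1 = 20*l^3 - 142*l^2 - 140*l + y*(70*l^2 - 532*l - 224) - 32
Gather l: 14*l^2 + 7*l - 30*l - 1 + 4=14*l^2 - 23*l + 3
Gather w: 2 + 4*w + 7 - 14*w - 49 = -10*w - 40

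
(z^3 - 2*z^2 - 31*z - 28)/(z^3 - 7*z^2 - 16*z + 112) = (z + 1)/(z - 4)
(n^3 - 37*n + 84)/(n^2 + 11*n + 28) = (n^2 - 7*n + 12)/(n + 4)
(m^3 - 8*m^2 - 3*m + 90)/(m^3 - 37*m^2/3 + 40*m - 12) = 3*(m^2 - 2*m - 15)/(3*m^2 - 19*m + 6)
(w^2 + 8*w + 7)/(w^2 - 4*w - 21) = (w^2 + 8*w + 7)/(w^2 - 4*w - 21)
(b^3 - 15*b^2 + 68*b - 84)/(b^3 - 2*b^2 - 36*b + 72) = (b - 7)/(b + 6)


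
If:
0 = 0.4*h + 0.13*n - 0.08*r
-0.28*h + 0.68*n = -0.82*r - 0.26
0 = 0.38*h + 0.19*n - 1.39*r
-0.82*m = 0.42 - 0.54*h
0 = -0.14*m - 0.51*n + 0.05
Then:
No Solution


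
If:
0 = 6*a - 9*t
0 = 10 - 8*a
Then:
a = 5/4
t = 5/6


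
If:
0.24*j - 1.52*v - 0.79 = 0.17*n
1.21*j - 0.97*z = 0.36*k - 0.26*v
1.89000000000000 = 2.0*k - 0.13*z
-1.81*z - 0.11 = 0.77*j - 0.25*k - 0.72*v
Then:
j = 0.232287661004293*z + 0.259257980212806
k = 0.065*z + 0.945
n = -24.1685471455709*z - 5.19228562957757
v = 2.73973819301848*z + 0.101914784394251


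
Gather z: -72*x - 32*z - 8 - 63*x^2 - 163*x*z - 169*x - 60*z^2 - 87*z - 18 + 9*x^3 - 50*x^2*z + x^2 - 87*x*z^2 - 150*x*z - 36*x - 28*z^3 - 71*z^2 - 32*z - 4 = 9*x^3 - 62*x^2 - 277*x - 28*z^3 + z^2*(-87*x - 131) + z*(-50*x^2 - 313*x - 151) - 30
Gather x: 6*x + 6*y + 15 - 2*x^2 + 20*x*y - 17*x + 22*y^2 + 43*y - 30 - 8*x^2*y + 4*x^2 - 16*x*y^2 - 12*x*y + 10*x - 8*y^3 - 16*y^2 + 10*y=x^2*(2 - 8*y) + x*(-16*y^2 + 8*y - 1) - 8*y^3 + 6*y^2 + 59*y - 15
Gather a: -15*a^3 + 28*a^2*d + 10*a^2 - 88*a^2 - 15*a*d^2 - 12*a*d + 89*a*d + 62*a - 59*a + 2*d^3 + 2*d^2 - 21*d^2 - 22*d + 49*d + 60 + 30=-15*a^3 + a^2*(28*d - 78) + a*(-15*d^2 + 77*d + 3) + 2*d^3 - 19*d^2 + 27*d + 90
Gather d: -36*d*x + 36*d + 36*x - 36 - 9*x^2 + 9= d*(36 - 36*x) - 9*x^2 + 36*x - 27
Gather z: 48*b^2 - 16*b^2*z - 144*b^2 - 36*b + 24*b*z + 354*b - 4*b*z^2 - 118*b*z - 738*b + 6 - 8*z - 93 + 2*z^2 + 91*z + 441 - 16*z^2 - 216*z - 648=-96*b^2 - 420*b + z^2*(-4*b - 14) + z*(-16*b^2 - 94*b - 133) - 294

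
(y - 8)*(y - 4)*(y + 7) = y^3 - 5*y^2 - 52*y + 224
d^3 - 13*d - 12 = (d - 4)*(d + 1)*(d + 3)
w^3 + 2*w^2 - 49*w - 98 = (w - 7)*(w + 2)*(w + 7)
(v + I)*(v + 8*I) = v^2 + 9*I*v - 8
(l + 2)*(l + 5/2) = l^2 + 9*l/2 + 5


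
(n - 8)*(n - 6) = n^2 - 14*n + 48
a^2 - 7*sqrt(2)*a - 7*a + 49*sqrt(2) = (a - 7)*(a - 7*sqrt(2))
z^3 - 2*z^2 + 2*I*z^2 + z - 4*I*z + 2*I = (z - 1)^2*(z + 2*I)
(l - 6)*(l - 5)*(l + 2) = l^3 - 9*l^2 + 8*l + 60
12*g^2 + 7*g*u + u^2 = (3*g + u)*(4*g + u)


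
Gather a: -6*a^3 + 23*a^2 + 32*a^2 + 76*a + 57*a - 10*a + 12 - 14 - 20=-6*a^3 + 55*a^2 + 123*a - 22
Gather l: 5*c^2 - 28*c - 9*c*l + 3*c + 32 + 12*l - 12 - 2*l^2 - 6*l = 5*c^2 - 25*c - 2*l^2 + l*(6 - 9*c) + 20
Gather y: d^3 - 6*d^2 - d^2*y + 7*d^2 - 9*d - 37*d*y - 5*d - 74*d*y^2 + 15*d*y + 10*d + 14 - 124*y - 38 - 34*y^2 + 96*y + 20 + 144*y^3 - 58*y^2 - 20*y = d^3 + d^2 - 4*d + 144*y^3 + y^2*(-74*d - 92) + y*(-d^2 - 22*d - 48) - 4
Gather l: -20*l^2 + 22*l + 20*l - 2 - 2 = -20*l^2 + 42*l - 4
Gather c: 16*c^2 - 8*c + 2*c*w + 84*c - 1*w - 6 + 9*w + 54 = 16*c^2 + c*(2*w + 76) + 8*w + 48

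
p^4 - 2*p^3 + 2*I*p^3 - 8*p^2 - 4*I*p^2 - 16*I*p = p*(p - 4)*(p + 2)*(p + 2*I)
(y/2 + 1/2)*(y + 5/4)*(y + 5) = y^3/2 + 29*y^2/8 + 25*y/4 + 25/8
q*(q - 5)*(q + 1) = q^3 - 4*q^2 - 5*q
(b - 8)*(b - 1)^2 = b^3 - 10*b^2 + 17*b - 8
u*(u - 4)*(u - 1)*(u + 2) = u^4 - 3*u^3 - 6*u^2 + 8*u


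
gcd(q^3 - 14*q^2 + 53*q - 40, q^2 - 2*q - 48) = q - 8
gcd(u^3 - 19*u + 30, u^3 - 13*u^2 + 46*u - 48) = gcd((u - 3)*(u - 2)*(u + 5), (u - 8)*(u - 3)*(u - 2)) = u^2 - 5*u + 6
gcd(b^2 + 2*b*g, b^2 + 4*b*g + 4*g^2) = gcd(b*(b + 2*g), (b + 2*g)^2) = b + 2*g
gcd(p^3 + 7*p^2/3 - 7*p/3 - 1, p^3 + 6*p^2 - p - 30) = p + 3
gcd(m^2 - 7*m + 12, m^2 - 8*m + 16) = m - 4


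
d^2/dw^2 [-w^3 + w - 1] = -6*w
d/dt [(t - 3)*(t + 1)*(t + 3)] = 3*t^2 + 2*t - 9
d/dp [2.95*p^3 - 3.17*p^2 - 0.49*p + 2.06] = 8.85*p^2 - 6.34*p - 0.49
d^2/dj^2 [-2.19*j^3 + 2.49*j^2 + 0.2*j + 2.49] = 4.98 - 13.14*j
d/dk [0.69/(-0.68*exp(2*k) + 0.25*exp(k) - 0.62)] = (0.9384*exp(k) - 0.1725)*exp(k)/(0.68*exp(2*k) - 0.25*exp(k) + 0.62)^2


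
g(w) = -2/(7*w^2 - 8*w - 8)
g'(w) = -2*(8 - 14*w)/(7*w^2 - 8*w - 8)^2 = 4*(7*w - 4)/(-7*w^2 + 8*w + 8)^2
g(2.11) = -0.32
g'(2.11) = 1.09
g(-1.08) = -0.23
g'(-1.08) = -0.60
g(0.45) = 0.20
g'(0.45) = -0.03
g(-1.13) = -0.20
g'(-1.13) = -0.48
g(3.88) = -0.03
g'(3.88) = 0.02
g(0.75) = 0.20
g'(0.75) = 0.05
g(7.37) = -0.01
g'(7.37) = 0.00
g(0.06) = 0.24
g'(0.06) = -0.20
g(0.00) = 0.25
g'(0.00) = -0.25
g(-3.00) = -0.03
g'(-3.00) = -0.02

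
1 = 1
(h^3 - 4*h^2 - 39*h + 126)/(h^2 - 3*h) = h - 1 - 42/h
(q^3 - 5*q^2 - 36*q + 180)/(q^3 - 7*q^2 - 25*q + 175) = (q^2 - 36)/(q^2 - 2*q - 35)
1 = 1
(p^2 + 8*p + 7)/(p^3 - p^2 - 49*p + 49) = (p + 1)/(p^2 - 8*p + 7)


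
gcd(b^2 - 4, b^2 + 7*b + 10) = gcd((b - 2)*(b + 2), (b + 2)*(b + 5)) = b + 2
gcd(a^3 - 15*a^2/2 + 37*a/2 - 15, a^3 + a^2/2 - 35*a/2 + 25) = a^2 - 9*a/2 + 5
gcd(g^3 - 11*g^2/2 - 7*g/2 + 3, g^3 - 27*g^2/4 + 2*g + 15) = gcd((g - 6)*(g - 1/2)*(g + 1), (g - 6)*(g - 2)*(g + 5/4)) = g - 6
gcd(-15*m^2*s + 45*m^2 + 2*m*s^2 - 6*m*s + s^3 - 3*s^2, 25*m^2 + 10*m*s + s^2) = 5*m + s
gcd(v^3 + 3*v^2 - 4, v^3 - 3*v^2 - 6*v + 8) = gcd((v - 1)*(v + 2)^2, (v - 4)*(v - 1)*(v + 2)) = v^2 + v - 2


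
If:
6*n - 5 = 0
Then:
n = 5/6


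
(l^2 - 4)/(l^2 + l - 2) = (l - 2)/(l - 1)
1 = 1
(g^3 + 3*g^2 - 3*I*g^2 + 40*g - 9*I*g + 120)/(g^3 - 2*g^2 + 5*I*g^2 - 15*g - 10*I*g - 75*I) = (g - 8*I)/(g - 5)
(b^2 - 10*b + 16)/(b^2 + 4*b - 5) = (b^2 - 10*b + 16)/(b^2 + 4*b - 5)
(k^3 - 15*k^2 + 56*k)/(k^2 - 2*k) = (k^2 - 15*k + 56)/(k - 2)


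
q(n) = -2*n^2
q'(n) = -4*n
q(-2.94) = -17.29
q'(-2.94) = 11.76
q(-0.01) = -0.00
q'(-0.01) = 0.04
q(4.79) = -45.89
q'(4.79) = -19.16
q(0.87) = -1.51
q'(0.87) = -3.48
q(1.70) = -5.78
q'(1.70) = -6.80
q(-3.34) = -22.31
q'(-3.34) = 13.36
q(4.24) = -35.96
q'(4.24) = -16.96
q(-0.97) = -1.88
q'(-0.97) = 3.88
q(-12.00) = -288.00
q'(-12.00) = 48.00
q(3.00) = -18.00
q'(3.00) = -12.00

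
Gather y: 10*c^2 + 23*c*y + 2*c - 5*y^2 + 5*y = 10*c^2 + 2*c - 5*y^2 + y*(23*c + 5)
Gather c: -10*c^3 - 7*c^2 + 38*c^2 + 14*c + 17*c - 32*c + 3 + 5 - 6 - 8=-10*c^3 + 31*c^2 - c - 6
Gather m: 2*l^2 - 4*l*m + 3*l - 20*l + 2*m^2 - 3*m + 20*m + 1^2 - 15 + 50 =2*l^2 - 17*l + 2*m^2 + m*(17 - 4*l) + 36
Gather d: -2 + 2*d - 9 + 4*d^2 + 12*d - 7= 4*d^2 + 14*d - 18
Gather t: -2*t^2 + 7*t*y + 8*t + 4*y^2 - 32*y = -2*t^2 + t*(7*y + 8) + 4*y^2 - 32*y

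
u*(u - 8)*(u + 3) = u^3 - 5*u^2 - 24*u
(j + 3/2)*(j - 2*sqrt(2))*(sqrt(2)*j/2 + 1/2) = sqrt(2)*j^3/2 - 3*j^2/2 + 3*sqrt(2)*j^2/4 - 9*j/4 - sqrt(2)*j - 3*sqrt(2)/2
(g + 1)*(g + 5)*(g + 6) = g^3 + 12*g^2 + 41*g + 30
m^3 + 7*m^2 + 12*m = m*(m + 3)*(m + 4)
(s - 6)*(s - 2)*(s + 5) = s^3 - 3*s^2 - 28*s + 60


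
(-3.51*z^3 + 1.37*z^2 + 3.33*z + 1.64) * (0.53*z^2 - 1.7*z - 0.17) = -1.8603*z^5 + 6.6931*z^4 + 0.0326*z^3 - 5.0247*z^2 - 3.3541*z - 0.2788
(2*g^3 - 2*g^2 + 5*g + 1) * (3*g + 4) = 6*g^4 + 2*g^3 + 7*g^2 + 23*g + 4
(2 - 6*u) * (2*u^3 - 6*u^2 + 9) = -12*u^4 + 40*u^3 - 12*u^2 - 54*u + 18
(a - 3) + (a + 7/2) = 2*a + 1/2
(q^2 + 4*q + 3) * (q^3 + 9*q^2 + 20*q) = q^5 + 13*q^4 + 59*q^3 + 107*q^2 + 60*q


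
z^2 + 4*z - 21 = (z - 3)*(z + 7)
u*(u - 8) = u^2 - 8*u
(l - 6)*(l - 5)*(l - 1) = l^3 - 12*l^2 + 41*l - 30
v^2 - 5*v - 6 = (v - 6)*(v + 1)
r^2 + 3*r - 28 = (r - 4)*(r + 7)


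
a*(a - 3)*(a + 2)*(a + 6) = a^4 + 5*a^3 - 12*a^2 - 36*a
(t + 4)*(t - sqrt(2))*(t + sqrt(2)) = t^3 + 4*t^2 - 2*t - 8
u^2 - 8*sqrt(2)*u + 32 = (u - 4*sqrt(2))^2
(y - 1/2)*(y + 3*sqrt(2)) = y^2 - y/2 + 3*sqrt(2)*y - 3*sqrt(2)/2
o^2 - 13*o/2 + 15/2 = (o - 5)*(o - 3/2)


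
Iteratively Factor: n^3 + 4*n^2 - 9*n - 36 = (n - 3)*(n^2 + 7*n + 12) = (n - 3)*(n + 4)*(n + 3)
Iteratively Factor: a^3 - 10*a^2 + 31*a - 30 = (a - 5)*(a^2 - 5*a + 6) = (a - 5)*(a - 2)*(a - 3)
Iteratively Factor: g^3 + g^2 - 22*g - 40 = (g - 5)*(g^2 + 6*g + 8) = (g - 5)*(g + 4)*(g + 2)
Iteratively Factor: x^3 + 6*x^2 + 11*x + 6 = (x + 1)*(x^2 + 5*x + 6) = (x + 1)*(x + 2)*(x + 3)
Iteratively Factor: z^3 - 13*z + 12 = (z + 4)*(z^2 - 4*z + 3) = (z - 1)*(z + 4)*(z - 3)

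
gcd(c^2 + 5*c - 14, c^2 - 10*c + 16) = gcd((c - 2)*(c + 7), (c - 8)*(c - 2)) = c - 2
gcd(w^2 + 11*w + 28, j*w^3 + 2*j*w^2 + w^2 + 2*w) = 1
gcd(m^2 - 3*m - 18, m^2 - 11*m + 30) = m - 6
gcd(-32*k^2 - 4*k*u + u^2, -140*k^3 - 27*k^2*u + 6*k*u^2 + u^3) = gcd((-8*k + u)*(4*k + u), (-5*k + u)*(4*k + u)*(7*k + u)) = 4*k + u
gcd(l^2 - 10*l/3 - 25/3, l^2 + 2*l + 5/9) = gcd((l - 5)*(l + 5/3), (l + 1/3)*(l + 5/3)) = l + 5/3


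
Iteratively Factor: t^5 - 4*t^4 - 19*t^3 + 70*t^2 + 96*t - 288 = (t - 2)*(t^4 - 2*t^3 - 23*t^2 + 24*t + 144) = (t - 2)*(t + 3)*(t^3 - 5*t^2 - 8*t + 48) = (t - 4)*(t - 2)*(t + 3)*(t^2 - t - 12) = (t - 4)*(t - 2)*(t + 3)^2*(t - 4)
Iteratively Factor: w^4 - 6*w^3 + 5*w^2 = (w)*(w^3 - 6*w^2 + 5*w) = w*(w - 1)*(w^2 - 5*w) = w*(w - 5)*(w - 1)*(w)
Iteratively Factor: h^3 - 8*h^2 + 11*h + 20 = (h + 1)*(h^2 - 9*h + 20) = (h - 4)*(h + 1)*(h - 5)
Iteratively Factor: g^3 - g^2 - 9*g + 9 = (g - 3)*(g^2 + 2*g - 3) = (g - 3)*(g - 1)*(g + 3)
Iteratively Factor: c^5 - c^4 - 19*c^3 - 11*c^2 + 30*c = (c - 1)*(c^4 - 19*c^2 - 30*c) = (c - 1)*(c + 2)*(c^3 - 2*c^2 - 15*c) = (c - 5)*(c - 1)*(c + 2)*(c^2 + 3*c) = c*(c - 5)*(c - 1)*(c + 2)*(c + 3)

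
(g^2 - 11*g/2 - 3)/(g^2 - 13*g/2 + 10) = (2*g^2 - 11*g - 6)/(2*g^2 - 13*g + 20)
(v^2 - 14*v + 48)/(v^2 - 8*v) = (v - 6)/v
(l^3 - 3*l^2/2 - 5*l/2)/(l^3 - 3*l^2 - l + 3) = l*(2*l - 5)/(2*(l^2 - 4*l + 3))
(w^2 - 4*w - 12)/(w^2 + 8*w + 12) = (w - 6)/(w + 6)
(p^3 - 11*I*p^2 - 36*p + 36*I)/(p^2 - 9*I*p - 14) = (p^2 - 9*I*p - 18)/(p - 7*I)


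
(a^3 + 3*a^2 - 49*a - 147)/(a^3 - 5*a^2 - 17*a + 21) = (a + 7)/(a - 1)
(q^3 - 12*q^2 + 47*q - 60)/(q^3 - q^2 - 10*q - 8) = (q^2 - 8*q + 15)/(q^2 + 3*q + 2)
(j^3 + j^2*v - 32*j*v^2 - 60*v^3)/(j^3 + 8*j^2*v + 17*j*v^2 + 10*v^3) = (j - 6*v)/(j + v)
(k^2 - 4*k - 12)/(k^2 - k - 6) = (k - 6)/(k - 3)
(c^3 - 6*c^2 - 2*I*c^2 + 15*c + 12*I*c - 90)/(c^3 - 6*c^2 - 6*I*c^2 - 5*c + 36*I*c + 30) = (c + 3*I)/(c - I)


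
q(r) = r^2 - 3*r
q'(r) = 2*r - 3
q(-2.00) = 10.00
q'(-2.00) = -7.00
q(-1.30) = 5.59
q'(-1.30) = -5.60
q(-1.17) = 4.88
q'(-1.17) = -5.34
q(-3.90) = 26.91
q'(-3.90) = -10.80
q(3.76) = 2.86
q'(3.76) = 4.52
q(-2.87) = 16.85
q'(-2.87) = -8.74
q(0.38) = -1.00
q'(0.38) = -2.24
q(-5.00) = 40.00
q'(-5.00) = -13.00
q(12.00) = 108.00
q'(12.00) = 21.00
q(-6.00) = 54.00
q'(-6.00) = -15.00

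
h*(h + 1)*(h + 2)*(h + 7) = h^4 + 10*h^3 + 23*h^2 + 14*h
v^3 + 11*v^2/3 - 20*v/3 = v*(v - 4/3)*(v + 5)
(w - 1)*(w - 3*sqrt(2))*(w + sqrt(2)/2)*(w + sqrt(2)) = w^4 - 3*sqrt(2)*w^3/2 - w^3 - 8*w^2 + 3*sqrt(2)*w^2/2 - 3*sqrt(2)*w + 8*w + 3*sqrt(2)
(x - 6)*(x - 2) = x^2 - 8*x + 12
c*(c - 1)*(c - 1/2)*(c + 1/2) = c^4 - c^3 - c^2/4 + c/4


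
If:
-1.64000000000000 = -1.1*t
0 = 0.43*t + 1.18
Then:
No Solution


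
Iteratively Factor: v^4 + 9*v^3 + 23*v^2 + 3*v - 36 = (v + 4)*(v^3 + 5*v^2 + 3*v - 9) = (v + 3)*(v + 4)*(v^2 + 2*v - 3) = (v - 1)*(v + 3)*(v + 4)*(v + 3)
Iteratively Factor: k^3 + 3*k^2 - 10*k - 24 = (k + 4)*(k^2 - k - 6) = (k - 3)*(k + 4)*(k + 2)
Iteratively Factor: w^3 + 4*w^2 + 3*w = (w + 3)*(w^2 + w) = (w + 1)*(w + 3)*(w)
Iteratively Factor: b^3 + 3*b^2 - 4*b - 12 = (b - 2)*(b^2 + 5*b + 6) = (b - 2)*(b + 2)*(b + 3)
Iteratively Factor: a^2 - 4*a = (a - 4)*(a)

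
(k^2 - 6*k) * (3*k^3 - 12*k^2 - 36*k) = 3*k^5 - 30*k^4 + 36*k^3 + 216*k^2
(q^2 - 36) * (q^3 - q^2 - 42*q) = q^5 - q^4 - 78*q^3 + 36*q^2 + 1512*q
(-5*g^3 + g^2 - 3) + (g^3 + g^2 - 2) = -4*g^3 + 2*g^2 - 5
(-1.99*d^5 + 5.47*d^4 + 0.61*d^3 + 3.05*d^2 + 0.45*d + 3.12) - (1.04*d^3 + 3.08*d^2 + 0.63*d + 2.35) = -1.99*d^5 + 5.47*d^4 - 0.43*d^3 - 0.0300000000000002*d^2 - 0.18*d + 0.77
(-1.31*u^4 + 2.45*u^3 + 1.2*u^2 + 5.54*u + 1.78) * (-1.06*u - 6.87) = 1.3886*u^5 + 6.4027*u^4 - 18.1035*u^3 - 14.1164*u^2 - 39.9466*u - 12.2286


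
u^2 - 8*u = u*(u - 8)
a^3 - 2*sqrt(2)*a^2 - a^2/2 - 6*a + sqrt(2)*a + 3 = (a - 1/2)*(a - 3*sqrt(2))*(a + sqrt(2))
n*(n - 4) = n^2 - 4*n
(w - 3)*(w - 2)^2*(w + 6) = w^4 - w^3 - 26*w^2 + 84*w - 72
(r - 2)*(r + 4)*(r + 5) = r^3 + 7*r^2 + 2*r - 40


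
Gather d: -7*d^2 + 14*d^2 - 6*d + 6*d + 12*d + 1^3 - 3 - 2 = 7*d^2 + 12*d - 4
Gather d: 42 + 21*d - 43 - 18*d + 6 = 3*d + 5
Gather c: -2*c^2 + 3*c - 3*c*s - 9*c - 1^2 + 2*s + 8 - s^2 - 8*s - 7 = -2*c^2 + c*(-3*s - 6) - s^2 - 6*s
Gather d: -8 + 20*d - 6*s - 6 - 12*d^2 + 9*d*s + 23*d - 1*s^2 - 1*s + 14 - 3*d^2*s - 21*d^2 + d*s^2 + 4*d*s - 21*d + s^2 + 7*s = d^2*(-3*s - 33) + d*(s^2 + 13*s + 22)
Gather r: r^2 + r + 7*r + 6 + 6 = r^2 + 8*r + 12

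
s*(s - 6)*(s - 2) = s^3 - 8*s^2 + 12*s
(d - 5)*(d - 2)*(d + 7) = d^3 - 39*d + 70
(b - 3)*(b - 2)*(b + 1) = b^3 - 4*b^2 + b + 6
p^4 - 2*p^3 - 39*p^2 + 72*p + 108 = (p - 6)*(p - 3)*(p + 1)*(p + 6)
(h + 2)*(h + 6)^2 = h^3 + 14*h^2 + 60*h + 72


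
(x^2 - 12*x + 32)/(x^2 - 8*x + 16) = (x - 8)/(x - 4)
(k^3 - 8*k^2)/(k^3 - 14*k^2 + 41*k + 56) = k^2/(k^2 - 6*k - 7)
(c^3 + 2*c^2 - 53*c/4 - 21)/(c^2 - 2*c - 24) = (c^2 - 2*c - 21/4)/(c - 6)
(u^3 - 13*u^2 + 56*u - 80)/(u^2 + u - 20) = (u^2 - 9*u + 20)/(u + 5)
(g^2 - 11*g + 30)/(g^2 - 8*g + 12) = (g - 5)/(g - 2)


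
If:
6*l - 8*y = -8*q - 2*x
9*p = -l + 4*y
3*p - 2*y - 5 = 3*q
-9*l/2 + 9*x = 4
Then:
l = 8*y/5 + 112/55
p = 4*y/15 - 112/495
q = -2*y/5 - 937/495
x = 4*y/5 + 724/495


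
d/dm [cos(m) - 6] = -sin(m)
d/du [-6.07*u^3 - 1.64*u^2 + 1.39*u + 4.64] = -18.21*u^2 - 3.28*u + 1.39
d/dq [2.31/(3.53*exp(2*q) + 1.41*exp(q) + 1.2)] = (-16.3086*exp(q) - 3.2571)*exp(q)/(3.53*exp(2*q) + 1.41*exp(q) + 1.2)^2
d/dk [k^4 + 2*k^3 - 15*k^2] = 2*k*(2*k^2 + 3*k - 15)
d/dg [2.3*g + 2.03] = 2.30000000000000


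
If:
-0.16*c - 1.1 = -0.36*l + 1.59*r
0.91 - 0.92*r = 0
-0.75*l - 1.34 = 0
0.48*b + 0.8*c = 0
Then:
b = 34.54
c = -20.72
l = -1.79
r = 0.99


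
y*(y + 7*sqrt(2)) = y^2 + 7*sqrt(2)*y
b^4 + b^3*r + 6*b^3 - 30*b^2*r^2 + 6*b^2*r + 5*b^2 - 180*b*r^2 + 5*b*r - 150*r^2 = (b + 1)*(b + 5)*(b - 5*r)*(b + 6*r)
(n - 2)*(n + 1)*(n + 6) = n^3 + 5*n^2 - 8*n - 12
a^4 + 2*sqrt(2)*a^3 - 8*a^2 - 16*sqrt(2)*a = a*(a - 2*sqrt(2))*(a + 2*sqrt(2))^2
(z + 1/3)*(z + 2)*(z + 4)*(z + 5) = z^4 + 34*z^3/3 + 125*z^2/3 + 158*z/3 + 40/3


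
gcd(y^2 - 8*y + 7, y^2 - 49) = y - 7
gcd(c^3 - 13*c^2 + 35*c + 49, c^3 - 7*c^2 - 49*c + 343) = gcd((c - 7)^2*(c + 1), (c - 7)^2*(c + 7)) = c^2 - 14*c + 49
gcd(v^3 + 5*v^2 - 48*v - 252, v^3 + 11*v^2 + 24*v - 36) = v^2 + 12*v + 36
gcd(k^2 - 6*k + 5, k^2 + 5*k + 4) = 1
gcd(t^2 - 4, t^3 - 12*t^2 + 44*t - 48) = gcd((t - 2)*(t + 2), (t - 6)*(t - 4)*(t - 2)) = t - 2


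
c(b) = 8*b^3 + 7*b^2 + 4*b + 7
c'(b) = 24*b^2 + 14*b + 4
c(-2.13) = -47.07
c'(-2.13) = 83.07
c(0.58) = 13.24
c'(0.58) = 20.19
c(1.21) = 36.26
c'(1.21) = 56.08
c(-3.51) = -266.75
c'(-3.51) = 250.54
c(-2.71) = -111.65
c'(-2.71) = 142.32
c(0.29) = 8.94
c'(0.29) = 10.08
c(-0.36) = 6.09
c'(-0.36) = 2.07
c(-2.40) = -72.87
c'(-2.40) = 108.64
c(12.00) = 14887.00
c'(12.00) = 3628.00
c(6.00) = 2011.00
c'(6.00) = 952.00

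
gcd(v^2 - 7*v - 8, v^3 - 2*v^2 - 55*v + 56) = v - 8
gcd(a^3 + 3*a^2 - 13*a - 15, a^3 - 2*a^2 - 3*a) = a^2 - 2*a - 3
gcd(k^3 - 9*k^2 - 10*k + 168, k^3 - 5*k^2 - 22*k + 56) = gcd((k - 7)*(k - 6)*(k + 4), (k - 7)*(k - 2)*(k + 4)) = k^2 - 3*k - 28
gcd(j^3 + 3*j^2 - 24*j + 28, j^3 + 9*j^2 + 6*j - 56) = j^2 + 5*j - 14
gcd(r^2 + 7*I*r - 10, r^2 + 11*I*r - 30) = r + 5*I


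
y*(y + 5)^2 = y^3 + 10*y^2 + 25*y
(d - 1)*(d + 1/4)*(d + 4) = d^3 + 13*d^2/4 - 13*d/4 - 1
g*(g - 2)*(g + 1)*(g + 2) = g^4 + g^3 - 4*g^2 - 4*g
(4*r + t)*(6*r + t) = 24*r^2 + 10*r*t + t^2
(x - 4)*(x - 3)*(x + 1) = x^3 - 6*x^2 + 5*x + 12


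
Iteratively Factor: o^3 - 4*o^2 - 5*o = (o)*(o^2 - 4*o - 5) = o*(o - 5)*(o + 1)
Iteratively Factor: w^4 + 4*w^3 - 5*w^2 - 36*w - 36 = (w - 3)*(w^3 + 7*w^2 + 16*w + 12) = (w - 3)*(w + 2)*(w^2 + 5*w + 6) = (w - 3)*(w + 2)*(w + 3)*(w + 2)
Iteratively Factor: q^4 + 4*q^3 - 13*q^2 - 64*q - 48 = (q + 3)*(q^3 + q^2 - 16*q - 16) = (q + 3)*(q + 4)*(q^2 - 3*q - 4) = (q + 1)*(q + 3)*(q + 4)*(q - 4)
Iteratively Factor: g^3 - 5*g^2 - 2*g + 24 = (g - 3)*(g^2 - 2*g - 8) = (g - 3)*(g + 2)*(g - 4)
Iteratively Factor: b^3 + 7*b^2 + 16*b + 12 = (b + 2)*(b^2 + 5*b + 6) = (b + 2)*(b + 3)*(b + 2)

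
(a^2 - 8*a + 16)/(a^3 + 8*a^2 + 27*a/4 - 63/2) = 4*(a^2 - 8*a + 16)/(4*a^3 + 32*a^2 + 27*a - 126)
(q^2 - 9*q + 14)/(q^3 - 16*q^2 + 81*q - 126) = (q - 2)/(q^2 - 9*q + 18)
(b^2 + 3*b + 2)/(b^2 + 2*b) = (b + 1)/b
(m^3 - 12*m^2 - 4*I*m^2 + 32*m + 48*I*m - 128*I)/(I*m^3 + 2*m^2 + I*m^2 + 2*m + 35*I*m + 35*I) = (-I*m^3 + m^2*(-4 + 12*I) + m*(48 - 32*I) - 128)/(m^3 + m^2*(1 - 2*I) + m*(35 - 2*I) + 35)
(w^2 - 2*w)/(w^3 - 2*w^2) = 1/w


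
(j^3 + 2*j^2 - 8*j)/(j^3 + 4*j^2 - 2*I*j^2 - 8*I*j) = (j - 2)/(j - 2*I)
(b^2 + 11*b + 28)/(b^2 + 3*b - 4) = (b + 7)/(b - 1)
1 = 1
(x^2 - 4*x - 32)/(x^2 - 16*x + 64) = (x + 4)/(x - 8)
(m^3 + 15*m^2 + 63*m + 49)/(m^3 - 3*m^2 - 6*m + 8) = (m^3 + 15*m^2 + 63*m + 49)/(m^3 - 3*m^2 - 6*m + 8)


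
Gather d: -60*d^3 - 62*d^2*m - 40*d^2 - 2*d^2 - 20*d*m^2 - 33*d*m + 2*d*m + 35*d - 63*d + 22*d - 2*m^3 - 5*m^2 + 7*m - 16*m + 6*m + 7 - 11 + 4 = -60*d^3 + d^2*(-62*m - 42) + d*(-20*m^2 - 31*m - 6) - 2*m^3 - 5*m^2 - 3*m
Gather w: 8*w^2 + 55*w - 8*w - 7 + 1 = 8*w^2 + 47*w - 6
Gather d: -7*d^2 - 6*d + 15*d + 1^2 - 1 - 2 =-7*d^2 + 9*d - 2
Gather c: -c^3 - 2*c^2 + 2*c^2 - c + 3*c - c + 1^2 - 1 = -c^3 + c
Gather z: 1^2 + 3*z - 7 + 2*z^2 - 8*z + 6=2*z^2 - 5*z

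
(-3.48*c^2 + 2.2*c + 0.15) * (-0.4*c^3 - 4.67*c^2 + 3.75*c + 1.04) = 1.392*c^5 + 15.3716*c^4 - 23.384*c^3 + 3.9303*c^2 + 2.8505*c + 0.156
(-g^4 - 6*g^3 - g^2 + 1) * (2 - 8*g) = 8*g^5 + 46*g^4 - 4*g^3 - 2*g^2 - 8*g + 2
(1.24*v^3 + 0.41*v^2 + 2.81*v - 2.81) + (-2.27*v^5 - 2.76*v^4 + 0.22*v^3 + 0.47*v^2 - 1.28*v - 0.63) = -2.27*v^5 - 2.76*v^4 + 1.46*v^3 + 0.88*v^2 + 1.53*v - 3.44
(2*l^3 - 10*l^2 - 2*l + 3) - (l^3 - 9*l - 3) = l^3 - 10*l^2 + 7*l + 6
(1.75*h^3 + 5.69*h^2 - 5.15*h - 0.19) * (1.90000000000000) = 3.325*h^3 + 10.811*h^2 - 9.785*h - 0.361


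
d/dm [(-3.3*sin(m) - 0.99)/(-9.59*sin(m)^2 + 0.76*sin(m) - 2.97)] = (-31.647*sin(m)^2 - 18.9882*sin(m) + 10.5534)*cos(m)/(91.9681*sin(m)^4 - 14.5768*sin(m)^3 + 57.5422*sin(m)^2 - 4.5144*sin(m) + 8.8209)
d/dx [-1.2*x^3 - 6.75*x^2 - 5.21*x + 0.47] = -3.6*x^2 - 13.5*x - 5.21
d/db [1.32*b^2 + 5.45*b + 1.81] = 2.64*b + 5.45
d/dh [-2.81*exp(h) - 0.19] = -2.81*exp(h)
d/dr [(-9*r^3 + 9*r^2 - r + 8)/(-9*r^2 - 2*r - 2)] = 9*(9*r^4 + 4*r^3 + 3*r^2 + 12*r + 2)/(81*r^4 + 36*r^3 + 40*r^2 + 8*r + 4)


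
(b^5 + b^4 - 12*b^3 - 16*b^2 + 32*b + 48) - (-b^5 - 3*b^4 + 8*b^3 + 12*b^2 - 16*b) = 2*b^5 + 4*b^4 - 20*b^3 - 28*b^2 + 48*b + 48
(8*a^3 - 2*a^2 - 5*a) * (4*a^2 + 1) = 32*a^5 - 8*a^4 - 12*a^3 - 2*a^2 - 5*a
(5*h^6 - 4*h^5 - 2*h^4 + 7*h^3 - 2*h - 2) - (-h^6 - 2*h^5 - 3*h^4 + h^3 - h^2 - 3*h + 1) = 6*h^6 - 2*h^5 + h^4 + 6*h^3 + h^2 + h - 3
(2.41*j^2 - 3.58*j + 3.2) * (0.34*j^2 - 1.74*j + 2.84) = 0.8194*j^4 - 5.4106*j^3 + 14.1616*j^2 - 15.7352*j + 9.088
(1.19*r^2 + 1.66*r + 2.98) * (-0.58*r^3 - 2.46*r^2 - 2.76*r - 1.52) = -0.6902*r^5 - 3.8902*r^4 - 9.0964*r^3 - 13.7212*r^2 - 10.748*r - 4.5296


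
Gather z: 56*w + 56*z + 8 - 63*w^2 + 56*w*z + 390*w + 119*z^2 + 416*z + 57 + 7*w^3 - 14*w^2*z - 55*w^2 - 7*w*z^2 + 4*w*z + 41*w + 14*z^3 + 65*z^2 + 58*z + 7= 7*w^3 - 118*w^2 + 487*w + 14*z^3 + z^2*(184 - 7*w) + z*(-14*w^2 + 60*w + 530) + 72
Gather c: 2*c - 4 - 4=2*c - 8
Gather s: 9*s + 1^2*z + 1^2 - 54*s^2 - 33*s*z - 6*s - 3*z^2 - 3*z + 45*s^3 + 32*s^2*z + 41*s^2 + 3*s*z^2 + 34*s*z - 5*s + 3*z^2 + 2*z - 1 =45*s^3 + s^2*(32*z - 13) + s*(3*z^2 + z - 2)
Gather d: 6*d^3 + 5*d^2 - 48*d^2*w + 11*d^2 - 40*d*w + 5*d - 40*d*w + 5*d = 6*d^3 + d^2*(16 - 48*w) + d*(10 - 80*w)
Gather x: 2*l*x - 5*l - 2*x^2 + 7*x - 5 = -5*l - 2*x^2 + x*(2*l + 7) - 5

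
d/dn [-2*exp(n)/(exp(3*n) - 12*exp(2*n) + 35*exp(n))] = 4*(exp(n) - 6)*exp(n)/(exp(2*n) - 12*exp(n) + 35)^2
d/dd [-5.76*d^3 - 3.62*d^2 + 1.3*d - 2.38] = -17.28*d^2 - 7.24*d + 1.3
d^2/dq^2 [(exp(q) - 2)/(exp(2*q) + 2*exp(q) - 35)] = (exp(4*q) - 10*exp(3*q) + 198*exp(2*q) - 218*exp(q) + 1085)*exp(q)/(exp(6*q) + 6*exp(5*q) - 93*exp(4*q) - 412*exp(3*q) + 3255*exp(2*q) + 7350*exp(q) - 42875)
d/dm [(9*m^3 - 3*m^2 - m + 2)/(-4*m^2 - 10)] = (-18*m^4 - 137*m^2 + 38*m + 5)/(2*(4*m^4 + 20*m^2 + 25))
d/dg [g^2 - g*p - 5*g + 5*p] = 2*g - p - 5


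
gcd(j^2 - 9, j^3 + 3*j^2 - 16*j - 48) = j + 3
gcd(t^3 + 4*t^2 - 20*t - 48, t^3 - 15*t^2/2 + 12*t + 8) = t - 4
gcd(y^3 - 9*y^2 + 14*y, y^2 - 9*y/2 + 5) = y - 2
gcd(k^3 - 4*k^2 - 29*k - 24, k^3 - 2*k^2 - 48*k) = k - 8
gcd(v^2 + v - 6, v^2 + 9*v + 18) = v + 3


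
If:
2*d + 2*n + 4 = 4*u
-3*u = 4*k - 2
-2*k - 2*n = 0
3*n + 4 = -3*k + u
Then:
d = 7/2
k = -5/2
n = 5/2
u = 4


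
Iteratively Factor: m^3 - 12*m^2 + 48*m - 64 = (m - 4)*(m^2 - 8*m + 16) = (m - 4)^2*(m - 4)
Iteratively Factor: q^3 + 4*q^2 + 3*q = (q + 1)*(q^2 + 3*q) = q*(q + 1)*(q + 3)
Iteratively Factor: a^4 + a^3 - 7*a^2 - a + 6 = (a + 1)*(a^3 - 7*a + 6) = (a - 1)*(a + 1)*(a^2 + a - 6) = (a - 2)*(a - 1)*(a + 1)*(a + 3)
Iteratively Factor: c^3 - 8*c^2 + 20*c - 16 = (c - 4)*(c^2 - 4*c + 4) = (c - 4)*(c - 2)*(c - 2)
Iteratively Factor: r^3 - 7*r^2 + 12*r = (r)*(r^2 - 7*r + 12) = r*(r - 4)*(r - 3)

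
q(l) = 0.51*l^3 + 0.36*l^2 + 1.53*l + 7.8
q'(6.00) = 60.93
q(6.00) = 140.10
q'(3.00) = 17.46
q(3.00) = 29.40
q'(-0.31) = 1.45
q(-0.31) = 7.35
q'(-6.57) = 62.84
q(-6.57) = -131.35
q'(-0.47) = 1.53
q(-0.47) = 7.11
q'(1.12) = 4.26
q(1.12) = 10.68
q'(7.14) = 84.67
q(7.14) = 222.71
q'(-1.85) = 5.43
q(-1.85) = 2.97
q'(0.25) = 1.81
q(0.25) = 8.21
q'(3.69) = 25.02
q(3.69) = 43.97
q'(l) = 1.53*l^2 + 0.72*l + 1.53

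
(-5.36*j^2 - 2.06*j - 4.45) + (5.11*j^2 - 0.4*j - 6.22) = -0.25*j^2 - 2.46*j - 10.67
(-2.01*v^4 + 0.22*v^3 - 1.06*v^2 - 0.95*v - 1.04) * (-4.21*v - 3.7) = 8.4621*v^5 + 6.5108*v^4 + 3.6486*v^3 + 7.9215*v^2 + 7.8934*v + 3.848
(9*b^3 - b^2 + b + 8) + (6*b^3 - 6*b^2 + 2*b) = 15*b^3 - 7*b^2 + 3*b + 8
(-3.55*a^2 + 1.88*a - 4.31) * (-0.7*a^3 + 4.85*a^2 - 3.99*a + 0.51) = 2.485*a^5 - 18.5335*a^4 + 26.2995*a^3 - 30.2152*a^2 + 18.1557*a - 2.1981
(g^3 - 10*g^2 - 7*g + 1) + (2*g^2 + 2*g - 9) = g^3 - 8*g^2 - 5*g - 8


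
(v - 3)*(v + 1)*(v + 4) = v^3 + 2*v^2 - 11*v - 12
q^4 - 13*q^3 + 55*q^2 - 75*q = q*(q - 5)^2*(q - 3)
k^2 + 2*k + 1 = (k + 1)^2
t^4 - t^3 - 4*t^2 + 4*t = t*(t - 2)*(t - 1)*(t + 2)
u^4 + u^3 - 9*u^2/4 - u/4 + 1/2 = (u - 1)*(u - 1/2)*(u + 1/2)*(u + 2)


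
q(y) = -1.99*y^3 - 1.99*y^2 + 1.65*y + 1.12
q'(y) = -5.97*y^2 - 3.98*y + 1.65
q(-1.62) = 1.68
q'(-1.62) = -7.57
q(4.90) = -272.70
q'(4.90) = -161.19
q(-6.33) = 415.67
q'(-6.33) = -212.37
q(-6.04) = 357.05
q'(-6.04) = -192.11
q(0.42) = 1.31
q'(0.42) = -1.07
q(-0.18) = 0.77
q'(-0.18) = 2.17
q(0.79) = 0.20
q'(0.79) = -5.22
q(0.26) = 1.38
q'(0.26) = 0.21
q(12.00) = -3704.36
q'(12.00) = -905.79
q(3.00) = -65.57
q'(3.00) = -64.02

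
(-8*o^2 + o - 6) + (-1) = -8*o^2 + o - 7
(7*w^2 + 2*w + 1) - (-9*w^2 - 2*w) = 16*w^2 + 4*w + 1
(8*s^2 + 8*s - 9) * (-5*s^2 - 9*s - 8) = -40*s^4 - 112*s^3 - 91*s^2 + 17*s + 72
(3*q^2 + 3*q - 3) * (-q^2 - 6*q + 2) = -3*q^4 - 21*q^3 - 9*q^2 + 24*q - 6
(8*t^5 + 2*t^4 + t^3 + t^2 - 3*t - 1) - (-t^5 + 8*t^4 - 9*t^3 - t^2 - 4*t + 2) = 9*t^5 - 6*t^4 + 10*t^3 + 2*t^2 + t - 3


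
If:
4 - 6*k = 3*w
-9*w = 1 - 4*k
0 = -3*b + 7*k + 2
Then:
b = 45/22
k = 13/22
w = 5/33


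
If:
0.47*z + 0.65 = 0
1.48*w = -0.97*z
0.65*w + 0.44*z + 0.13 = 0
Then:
No Solution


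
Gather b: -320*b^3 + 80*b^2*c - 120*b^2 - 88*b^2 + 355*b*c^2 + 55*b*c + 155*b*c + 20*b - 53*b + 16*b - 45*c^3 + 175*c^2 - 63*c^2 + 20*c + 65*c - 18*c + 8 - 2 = -320*b^3 + b^2*(80*c - 208) + b*(355*c^2 + 210*c - 17) - 45*c^3 + 112*c^2 + 67*c + 6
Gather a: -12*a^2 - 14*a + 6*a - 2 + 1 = -12*a^2 - 8*a - 1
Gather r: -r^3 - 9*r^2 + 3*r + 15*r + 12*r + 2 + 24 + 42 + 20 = -r^3 - 9*r^2 + 30*r + 88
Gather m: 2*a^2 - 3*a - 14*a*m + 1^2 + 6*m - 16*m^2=2*a^2 - 3*a - 16*m^2 + m*(6 - 14*a) + 1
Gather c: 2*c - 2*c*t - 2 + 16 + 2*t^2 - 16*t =c*(2 - 2*t) + 2*t^2 - 16*t + 14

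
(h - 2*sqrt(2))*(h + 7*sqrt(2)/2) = h^2 + 3*sqrt(2)*h/2 - 14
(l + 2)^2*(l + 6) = l^3 + 10*l^2 + 28*l + 24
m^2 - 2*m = m*(m - 2)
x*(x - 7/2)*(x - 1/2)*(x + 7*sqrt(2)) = x^4 - 4*x^3 + 7*sqrt(2)*x^3 - 28*sqrt(2)*x^2 + 7*x^2/4 + 49*sqrt(2)*x/4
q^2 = q^2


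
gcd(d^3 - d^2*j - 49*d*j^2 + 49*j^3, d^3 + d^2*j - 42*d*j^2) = d + 7*j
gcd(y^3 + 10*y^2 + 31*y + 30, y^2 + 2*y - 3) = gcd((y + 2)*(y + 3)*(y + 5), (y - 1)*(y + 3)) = y + 3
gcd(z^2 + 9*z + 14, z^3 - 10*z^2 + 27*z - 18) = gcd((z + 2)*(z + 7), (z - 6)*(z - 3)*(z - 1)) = 1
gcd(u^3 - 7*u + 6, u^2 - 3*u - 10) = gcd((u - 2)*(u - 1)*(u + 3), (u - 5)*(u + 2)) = 1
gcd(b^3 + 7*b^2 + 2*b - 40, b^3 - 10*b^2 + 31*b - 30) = b - 2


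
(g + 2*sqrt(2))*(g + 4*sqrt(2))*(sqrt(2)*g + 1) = sqrt(2)*g^3 + 13*g^2 + 22*sqrt(2)*g + 16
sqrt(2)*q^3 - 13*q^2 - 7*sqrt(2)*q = q*(q - 7*sqrt(2))*(sqrt(2)*q + 1)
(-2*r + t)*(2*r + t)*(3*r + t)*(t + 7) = -12*r^3*t - 84*r^3 - 4*r^2*t^2 - 28*r^2*t + 3*r*t^3 + 21*r*t^2 + t^4 + 7*t^3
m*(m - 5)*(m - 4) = m^3 - 9*m^2 + 20*m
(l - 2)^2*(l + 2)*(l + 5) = l^4 + 3*l^3 - 14*l^2 - 12*l + 40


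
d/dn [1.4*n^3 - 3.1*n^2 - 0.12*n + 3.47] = 4.2*n^2 - 6.2*n - 0.12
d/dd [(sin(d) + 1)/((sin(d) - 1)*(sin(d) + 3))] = (-2*sin(d) + cos(d)^2 - 6)*cos(d)/((sin(d) - 1)^2*(sin(d) + 3)^2)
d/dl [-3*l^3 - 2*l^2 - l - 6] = -9*l^2 - 4*l - 1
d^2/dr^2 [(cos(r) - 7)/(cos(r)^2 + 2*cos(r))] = (8*(cos(r) - 7)*(cos(r) + 1)^2*sin(r)^2 - (cos(r) + 2)^2*cos(r)^3 + (cos(r) + 2)*(-14*cos(r) - 11*cos(2*r) + 2*cos(3*r) - 1)*cos(r))/((cos(r) + 2)^3*cos(r)^3)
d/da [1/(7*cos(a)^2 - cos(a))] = (-sin(a)/cos(a)^2 + 14*tan(a))/(7*cos(a) - 1)^2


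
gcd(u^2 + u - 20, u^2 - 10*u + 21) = 1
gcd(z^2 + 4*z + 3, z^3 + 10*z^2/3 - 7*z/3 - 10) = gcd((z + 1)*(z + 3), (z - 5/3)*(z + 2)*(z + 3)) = z + 3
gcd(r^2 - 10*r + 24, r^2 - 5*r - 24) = 1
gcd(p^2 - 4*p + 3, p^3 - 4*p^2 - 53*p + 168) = p - 3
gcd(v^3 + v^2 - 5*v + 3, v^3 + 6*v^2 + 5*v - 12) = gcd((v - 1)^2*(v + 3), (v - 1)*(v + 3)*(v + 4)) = v^2 + 2*v - 3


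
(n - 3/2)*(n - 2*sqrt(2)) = n^2 - 2*sqrt(2)*n - 3*n/2 + 3*sqrt(2)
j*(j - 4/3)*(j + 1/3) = j^3 - j^2 - 4*j/9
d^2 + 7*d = d*(d + 7)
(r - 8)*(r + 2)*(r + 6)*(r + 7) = r^4 + 7*r^3 - 52*r^2 - 460*r - 672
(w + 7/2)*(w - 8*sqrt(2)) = w^2 - 8*sqrt(2)*w + 7*w/2 - 28*sqrt(2)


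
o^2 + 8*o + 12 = (o + 2)*(o + 6)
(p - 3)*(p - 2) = p^2 - 5*p + 6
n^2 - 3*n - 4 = (n - 4)*(n + 1)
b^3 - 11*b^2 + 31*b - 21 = (b - 7)*(b - 3)*(b - 1)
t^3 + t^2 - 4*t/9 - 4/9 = (t - 2/3)*(t + 2/3)*(t + 1)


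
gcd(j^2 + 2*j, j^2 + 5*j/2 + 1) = j + 2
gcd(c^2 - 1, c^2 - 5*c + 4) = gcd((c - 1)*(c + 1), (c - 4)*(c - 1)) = c - 1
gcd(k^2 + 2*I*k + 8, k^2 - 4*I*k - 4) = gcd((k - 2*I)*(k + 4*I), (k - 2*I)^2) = k - 2*I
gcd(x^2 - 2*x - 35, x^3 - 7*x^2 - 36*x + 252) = x - 7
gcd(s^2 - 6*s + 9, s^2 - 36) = 1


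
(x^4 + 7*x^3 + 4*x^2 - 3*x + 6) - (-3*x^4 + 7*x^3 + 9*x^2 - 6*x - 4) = 4*x^4 - 5*x^2 + 3*x + 10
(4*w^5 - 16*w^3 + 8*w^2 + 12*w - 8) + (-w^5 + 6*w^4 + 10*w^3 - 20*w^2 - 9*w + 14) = 3*w^5 + 6*w^4 - 6*w^3 - 12*w^2 + 3*w + 6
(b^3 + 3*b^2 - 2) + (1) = b^3 + 3*b^2 - 1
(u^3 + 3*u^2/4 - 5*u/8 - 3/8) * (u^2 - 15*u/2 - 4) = u^5 - 27*u^4/4 - 41*u^3/4 + 21*u^2/16 + 85*u/16 + 3/2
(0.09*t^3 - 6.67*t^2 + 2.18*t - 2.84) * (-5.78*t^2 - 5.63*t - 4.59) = -0.5202*t^5 + 38.0459*t^4 + 24.5386*t^3 + 34.7571*t^2 + 5.983*t + 13.0356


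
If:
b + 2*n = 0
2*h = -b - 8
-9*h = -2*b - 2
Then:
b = -76/13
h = -14/13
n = 38/13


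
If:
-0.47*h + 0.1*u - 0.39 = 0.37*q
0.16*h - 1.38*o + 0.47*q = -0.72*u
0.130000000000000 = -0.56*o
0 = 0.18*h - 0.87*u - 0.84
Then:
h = -3.79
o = -0.23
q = 3.29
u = -1.75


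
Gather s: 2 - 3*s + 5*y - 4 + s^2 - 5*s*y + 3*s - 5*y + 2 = s^2 - 5*s*y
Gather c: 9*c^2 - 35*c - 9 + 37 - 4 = 9*c^2 - 35*c + 24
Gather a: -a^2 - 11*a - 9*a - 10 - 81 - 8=-a^2 - 20*a - 99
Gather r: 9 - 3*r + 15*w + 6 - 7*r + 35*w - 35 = -10*r + 50*w - 20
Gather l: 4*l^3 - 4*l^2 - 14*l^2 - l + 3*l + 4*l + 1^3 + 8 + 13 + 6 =4*l^3 - 18*l^2 + 6*l + 28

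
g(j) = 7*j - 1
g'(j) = 7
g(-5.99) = -42.93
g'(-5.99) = 7.00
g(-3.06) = -22.42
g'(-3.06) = 7.00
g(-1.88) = -14.16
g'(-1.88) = 7.00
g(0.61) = 3.27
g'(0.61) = 7.00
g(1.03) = 6.21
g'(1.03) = 7.00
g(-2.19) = -16.33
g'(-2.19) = 7.00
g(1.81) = 11.67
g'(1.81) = 7.00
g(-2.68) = -19.76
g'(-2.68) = 7.00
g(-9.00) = -64.00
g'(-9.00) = 7.00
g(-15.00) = -106.00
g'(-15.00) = 7.00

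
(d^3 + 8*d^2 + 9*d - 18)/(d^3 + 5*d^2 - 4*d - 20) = (d^3 + 8*d^2 + 9*d - 18)/(d^3 + 5*d^2 - 4*d - 20)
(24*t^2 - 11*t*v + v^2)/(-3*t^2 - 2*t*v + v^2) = (-8*t + v)/(t + v)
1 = 1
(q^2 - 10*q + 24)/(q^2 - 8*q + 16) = (q - 6)/(q - 4)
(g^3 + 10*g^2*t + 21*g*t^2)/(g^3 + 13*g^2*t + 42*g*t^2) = (g + 3*t)/(g + 6*t)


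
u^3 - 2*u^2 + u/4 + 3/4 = (u - 3/2)*(u - 1)*(u + 1/2)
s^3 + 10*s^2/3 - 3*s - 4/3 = (s - 1)*(s + 1/3)*(s + 4)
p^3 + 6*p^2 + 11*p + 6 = (p + 1)*(p + 2)*(p + 3)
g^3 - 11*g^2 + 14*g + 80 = (g - 8)*(g - 5)*(g + 2)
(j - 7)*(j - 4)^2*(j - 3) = j^4 - 18*j^3 + 117*j^2 - 328*j + 336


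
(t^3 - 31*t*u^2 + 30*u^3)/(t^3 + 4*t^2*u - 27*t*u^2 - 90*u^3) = (t - u)/(t + 3*u)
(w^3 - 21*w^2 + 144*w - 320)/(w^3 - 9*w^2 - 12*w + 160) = (w - 8)/(w + 4)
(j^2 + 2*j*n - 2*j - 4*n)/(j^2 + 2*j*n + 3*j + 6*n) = (j - 2)/(j + 3)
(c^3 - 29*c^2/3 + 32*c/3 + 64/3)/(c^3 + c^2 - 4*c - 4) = (3*c^2 - 32*c + 64)/(3*(c^2 - 4))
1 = 1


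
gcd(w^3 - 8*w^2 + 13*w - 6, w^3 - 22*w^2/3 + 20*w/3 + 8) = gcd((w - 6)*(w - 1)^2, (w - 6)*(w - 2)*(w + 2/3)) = w - 6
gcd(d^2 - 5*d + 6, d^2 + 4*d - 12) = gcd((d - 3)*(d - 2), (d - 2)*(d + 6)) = d - 2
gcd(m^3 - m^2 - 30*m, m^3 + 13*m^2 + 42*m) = m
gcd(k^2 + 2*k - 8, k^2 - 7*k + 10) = k - 2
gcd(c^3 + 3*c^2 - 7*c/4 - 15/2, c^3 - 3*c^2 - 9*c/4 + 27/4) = c - 3/2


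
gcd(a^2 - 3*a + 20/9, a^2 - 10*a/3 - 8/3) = 1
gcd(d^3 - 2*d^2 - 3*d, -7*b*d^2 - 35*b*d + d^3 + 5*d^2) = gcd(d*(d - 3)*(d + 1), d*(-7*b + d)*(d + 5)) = d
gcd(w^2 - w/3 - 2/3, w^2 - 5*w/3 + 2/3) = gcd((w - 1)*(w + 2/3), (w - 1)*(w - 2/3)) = w - 1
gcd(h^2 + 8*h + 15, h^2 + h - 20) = h + 5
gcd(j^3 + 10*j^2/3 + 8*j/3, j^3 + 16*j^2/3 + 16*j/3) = j^2 + 4*j/3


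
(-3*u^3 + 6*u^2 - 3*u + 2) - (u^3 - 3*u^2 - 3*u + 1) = -4*u^3 + 9*u^2 + 1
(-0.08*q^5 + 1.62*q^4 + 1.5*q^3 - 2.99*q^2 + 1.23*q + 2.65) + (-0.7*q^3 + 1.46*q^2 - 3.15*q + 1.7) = -0.08*q^5 + 1.62*q^4 + 0.8*q^3 - 1.53*q^2 - 1.92*q + 4.35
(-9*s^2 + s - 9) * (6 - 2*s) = 18*s^3 - 56*s^2 + 24*s - 54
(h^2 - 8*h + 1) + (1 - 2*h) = h^2 - 10*h + 2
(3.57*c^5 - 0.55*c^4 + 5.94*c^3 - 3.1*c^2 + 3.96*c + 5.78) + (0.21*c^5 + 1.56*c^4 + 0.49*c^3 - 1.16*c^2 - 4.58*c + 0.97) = 3.78*c^5 + 1.01*c^4 + 6.43*c^3 - 4.26*c^2 - 0.62*c + 6.75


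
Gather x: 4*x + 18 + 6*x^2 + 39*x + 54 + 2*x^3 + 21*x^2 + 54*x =2*x^3 + 27*x^2 + 97*x + 72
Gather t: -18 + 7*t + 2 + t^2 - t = t^2 + 6*t - 16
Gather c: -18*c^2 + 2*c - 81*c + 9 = -18*c^2 - 79*c + 9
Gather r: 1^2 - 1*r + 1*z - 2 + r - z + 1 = 0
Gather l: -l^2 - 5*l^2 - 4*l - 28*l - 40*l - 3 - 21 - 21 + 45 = -6*l^2 - 72*l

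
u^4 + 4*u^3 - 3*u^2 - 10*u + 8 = (u - 1)^2*(u + 2)*(u + 4)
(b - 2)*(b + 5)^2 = b^3 + 8*b^2 + 5*b - 50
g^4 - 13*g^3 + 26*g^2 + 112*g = g*(g - 8)*(g - 7)*(g + 2)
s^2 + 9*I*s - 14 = (s + 2*I)*(s + 7*I)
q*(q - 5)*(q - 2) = q^3 - 7*q^2 + 10*q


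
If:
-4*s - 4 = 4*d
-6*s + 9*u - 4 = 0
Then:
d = -3*u/2 - 1/3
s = 3*u/2 - 2/3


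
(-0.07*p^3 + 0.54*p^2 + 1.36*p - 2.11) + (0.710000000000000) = -0.07*p^3 + 0.54*p^2 + 1.36*p - 1.4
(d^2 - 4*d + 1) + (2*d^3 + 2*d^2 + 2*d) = 2*d^3 + 3*d^2 - 2*d + 1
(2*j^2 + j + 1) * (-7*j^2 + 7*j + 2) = -14*j^4 + 7*j^3 + 4*j^2 + 9*j + 2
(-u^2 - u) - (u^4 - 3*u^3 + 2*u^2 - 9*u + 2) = -u^4 + 3*u^3 - 3*u^2 + 8*u - 2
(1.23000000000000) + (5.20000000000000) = 6.43000000000000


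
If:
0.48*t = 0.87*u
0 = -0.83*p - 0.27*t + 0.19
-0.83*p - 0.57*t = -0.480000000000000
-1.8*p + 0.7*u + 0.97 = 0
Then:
No Solution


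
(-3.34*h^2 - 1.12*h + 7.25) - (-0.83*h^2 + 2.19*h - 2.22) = -2.51*h^2 - 3.31*h + 9.47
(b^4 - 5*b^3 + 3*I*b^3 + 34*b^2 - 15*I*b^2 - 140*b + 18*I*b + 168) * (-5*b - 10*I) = -5*b^5 + 25*b^4 - 25*I*b^4 - 140*b^3 + 125*I*b^3 + 550*b^2 - 430*I*b^2 - 660*b + 1400*I*b - 1680*I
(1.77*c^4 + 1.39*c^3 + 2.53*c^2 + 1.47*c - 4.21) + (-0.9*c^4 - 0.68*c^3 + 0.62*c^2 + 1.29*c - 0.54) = 0.87*c^4 + 0.71*c^3 + 3.15*c^2 + 2.76*c - 4.75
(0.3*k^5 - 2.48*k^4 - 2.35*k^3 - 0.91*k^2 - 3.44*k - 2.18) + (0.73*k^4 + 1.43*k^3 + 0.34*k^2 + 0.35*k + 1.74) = 0.3*k^5 - 1.75*k^4 - 0.92*k^3 - 0.57*k^2 - 3.09*k - 0.44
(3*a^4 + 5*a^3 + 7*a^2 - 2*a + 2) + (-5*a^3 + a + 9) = 3*a^4 + 7*a^2 - a + 11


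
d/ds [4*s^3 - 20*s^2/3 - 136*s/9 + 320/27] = 12*s^2 - 40*s/3 - 136/9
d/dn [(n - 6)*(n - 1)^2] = (n - 1)*(3*n - 13)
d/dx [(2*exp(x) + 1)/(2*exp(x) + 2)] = 1/(8*cosh(x/2)^2)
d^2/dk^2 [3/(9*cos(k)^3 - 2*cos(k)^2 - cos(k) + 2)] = 3*((23*cos(k) - 16*cos(2*k) + 81*cos(3*k))*(9*cos(k)^3 - 2*cos(k)^2 - cos(k) + 2)/4 + 2*(-27*cos(k)^2 + 4*cos(k) + 1)^2*sin(k)^2)/(9*cos(k)^3 - 2*cos(k)^2 - cos(k) + 2)^3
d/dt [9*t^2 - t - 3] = 18*t - 1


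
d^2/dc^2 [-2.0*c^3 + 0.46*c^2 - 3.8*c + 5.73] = 0.92 - 12.0*c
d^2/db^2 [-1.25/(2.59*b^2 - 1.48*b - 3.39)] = (-16.77025*b^2 + 9.583*b + 1.25*(5.18*b - 1.48)*(10.36*b - 2.96) + 21.95025)/(-2.59*b^2 + 1.48*b + 3.39)^3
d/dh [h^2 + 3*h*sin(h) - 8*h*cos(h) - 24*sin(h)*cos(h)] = 8*h*sin(h) + 3*h*cos(h) + 2*h + 3*sin(h) - 8*cos(h) - 24*cos(2*h)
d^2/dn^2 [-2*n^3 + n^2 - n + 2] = 2 - 12*n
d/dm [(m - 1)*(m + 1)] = 2*m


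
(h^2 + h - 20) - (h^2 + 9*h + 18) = -8*h - 38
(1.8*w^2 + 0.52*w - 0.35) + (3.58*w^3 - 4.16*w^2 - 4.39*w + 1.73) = 3.58*w^3 - 2.36*w^2 - 3.87*w + 1.38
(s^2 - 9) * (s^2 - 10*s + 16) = s^4 - 10*s^3 + 7*s^2 + 90*s - 144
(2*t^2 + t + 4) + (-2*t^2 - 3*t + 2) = 6 - 2*t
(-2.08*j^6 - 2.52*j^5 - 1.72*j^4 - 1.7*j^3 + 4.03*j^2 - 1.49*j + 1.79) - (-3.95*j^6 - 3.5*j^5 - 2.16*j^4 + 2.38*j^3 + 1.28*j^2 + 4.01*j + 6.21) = 1.87*j^6 + 0.98*j^5 + 0.44*j^4 - 4.08*j^3 + 2.75*j^2 - 5.5*j - 4.42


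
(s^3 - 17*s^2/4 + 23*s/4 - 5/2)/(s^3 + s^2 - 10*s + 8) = (s - 5/4)/(s + 4)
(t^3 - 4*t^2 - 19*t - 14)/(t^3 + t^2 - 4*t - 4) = (t - 7)/(t - 2)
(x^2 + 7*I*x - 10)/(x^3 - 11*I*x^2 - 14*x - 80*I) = (x + 5*I)/(x^2 - 13*I*x - 40)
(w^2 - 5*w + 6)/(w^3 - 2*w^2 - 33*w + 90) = (w - 2)/(w^2 + w - 30)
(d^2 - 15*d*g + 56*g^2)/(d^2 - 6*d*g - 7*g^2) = (d - 8*g)/(d + g)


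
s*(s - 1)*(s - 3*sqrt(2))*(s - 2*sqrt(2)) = s^4 - 5*sqrt(2)*s^3 - s^3 + 5*sqrt(2)*s^2 + 12*s^2 - 12*s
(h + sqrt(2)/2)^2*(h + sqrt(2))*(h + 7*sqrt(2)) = h^4 + 9*sqrt(2)*h^3 + 61*h^2/2 + 18*sqrt(2)*h + 7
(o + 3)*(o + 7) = o^2 + 10*o + 21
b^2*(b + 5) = b^3 + 5*b^2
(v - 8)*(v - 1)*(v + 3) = v^3 - 6*v^2 - 19*v + 24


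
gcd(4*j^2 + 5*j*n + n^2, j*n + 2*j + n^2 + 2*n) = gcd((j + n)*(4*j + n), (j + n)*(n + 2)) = j + n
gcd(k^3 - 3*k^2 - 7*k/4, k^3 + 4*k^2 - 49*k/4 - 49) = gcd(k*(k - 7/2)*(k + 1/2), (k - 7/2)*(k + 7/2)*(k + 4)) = k - 7/2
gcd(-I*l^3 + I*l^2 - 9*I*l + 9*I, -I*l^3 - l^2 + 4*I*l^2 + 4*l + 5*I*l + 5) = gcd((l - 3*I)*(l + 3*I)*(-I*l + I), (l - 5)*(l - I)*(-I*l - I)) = 1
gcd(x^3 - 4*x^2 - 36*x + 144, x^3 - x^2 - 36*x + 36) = x^2 - 36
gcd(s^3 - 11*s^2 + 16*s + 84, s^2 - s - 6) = s + 2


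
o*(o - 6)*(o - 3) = o^3 - 9*o^2 + 18*o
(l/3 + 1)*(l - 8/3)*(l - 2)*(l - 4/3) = l^4/3 - l^3 - 58*l^2/27 + 248*l/27 - 64/9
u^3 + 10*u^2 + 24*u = u*(u + 4)*(u + 6)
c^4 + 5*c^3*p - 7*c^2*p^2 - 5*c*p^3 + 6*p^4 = (c - p)^2*(c + p)*(c + 6*p)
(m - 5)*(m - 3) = m^2 - 8*m + 15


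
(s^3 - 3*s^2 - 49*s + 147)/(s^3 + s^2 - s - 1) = (s^3 - 3*s^2 - 49*s + 147)/(s^3 + s^2 - s - 1)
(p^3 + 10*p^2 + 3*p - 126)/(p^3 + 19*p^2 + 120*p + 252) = (p - 3)/(p + 6)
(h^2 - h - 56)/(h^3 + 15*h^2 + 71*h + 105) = (h - 8)/(h^2 + 8*h + 15)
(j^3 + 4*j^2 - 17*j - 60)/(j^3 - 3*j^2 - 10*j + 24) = (j + 5)/(j - 2)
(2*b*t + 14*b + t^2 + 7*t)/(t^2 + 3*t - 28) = (2*b + t)/(t - 4)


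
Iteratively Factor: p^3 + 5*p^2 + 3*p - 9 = (p + 3)*(p^2 + 2*p - 3) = (p + 3)^2*(p - 1)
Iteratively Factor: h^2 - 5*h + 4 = (h - 1)*(h - 4)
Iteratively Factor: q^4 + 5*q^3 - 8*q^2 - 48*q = (q - 3)*(q^3 + 8*q^2 + 16*q) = q*(q - 3)*(q^2 + 8*q + 16) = q*(q - 3)*(q + 4)*(q + 4)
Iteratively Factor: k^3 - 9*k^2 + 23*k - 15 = (k - 5)*(k^2 - 4*k + 3) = (k - 5)*(k - 1)*(k - 3)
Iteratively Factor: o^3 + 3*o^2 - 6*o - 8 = (o + 4)*(o^2 - o - 2) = (o - 2)*(o + 4)*(o + 1)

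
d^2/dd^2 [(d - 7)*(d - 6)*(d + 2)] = 6*d - 22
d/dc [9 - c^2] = -2*c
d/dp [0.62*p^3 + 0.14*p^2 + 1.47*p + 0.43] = 1.86*p^2 + 0.28*p + 1.47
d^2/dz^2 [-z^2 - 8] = -2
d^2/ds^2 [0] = 0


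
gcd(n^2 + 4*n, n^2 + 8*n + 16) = n + 4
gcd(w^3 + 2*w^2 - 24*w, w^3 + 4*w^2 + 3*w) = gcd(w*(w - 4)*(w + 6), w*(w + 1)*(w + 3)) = w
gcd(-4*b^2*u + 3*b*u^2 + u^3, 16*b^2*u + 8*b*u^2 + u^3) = 4*b*u + u^2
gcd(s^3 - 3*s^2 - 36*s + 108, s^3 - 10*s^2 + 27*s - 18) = s^2 - 9*s + 18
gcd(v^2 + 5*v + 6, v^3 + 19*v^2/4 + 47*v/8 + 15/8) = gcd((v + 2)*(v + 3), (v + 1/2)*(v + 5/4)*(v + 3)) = v + 3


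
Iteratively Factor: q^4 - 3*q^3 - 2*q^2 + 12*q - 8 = (q - 1)*(q^3 - 2*q^2 - 4*q + 8) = (q - 2)*(q - 1)*(q^2 - 4) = (q - 2)*(q - 1)*(q + 2)*(q - 2)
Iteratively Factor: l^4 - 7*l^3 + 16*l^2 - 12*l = (l - 2)*(l^3 - 5*l^2 + 6*l) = (l - 3)*(l - 2)*(l^2 - 2*l) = (l - 3)*(l - 2)^2*(l)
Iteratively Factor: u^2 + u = (u)*(u + 1)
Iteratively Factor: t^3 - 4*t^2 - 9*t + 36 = (t + 3)*(t^2 - 7*t + 12) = (t - 3)*(t + 3)*(t - 4)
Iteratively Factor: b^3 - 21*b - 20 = (b - 5)*(b^2 + 5*b + 4) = (b - 5)*(b + 1)*(b + 4)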